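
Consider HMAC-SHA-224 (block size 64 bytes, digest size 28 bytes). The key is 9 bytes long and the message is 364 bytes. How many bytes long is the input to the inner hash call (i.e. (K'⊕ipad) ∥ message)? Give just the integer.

428

Key is 9 ≤ 64 bytes, zero-padded: |K'| = 64.
Inner input = (K'⊕ipad) ∥ m → 64 + 364 = 428 bytes.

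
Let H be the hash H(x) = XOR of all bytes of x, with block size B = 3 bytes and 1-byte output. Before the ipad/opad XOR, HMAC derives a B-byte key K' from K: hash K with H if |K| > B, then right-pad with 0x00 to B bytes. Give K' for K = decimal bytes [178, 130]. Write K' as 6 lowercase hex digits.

Key decimal bytes [178, 130] = b2 82 is 2 bytes ≤ B = 3; zero-pad to 3 bytes: K' = b2 82 00.

b28200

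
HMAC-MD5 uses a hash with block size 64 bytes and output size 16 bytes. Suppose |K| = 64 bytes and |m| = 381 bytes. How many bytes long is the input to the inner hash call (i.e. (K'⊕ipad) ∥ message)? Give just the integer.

Key is 64 ≤ 64 bytes, zero-padded: |K'| = 64.
Inner input = (K'⊕ipad) ∥ m → 64 + 381 = 445 bytes.

445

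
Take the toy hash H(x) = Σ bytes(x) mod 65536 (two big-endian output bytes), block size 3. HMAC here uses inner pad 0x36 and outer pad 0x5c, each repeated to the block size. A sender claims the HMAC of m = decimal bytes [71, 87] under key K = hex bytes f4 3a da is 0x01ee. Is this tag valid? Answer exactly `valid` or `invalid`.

Key hex bytes f4 3a da is exactly B = 3 bytes: K' = f4 3a da.
K' ⊕ ipad = c2 0c ec; K' ⊕ opad = a8 66 86.
Inner hash: sum = 194+12+236+71+87 = 600 → 02 58.
Outer hash (recomputed tag): sum = 168+102+134+2+88 = 494 → 01 ee.
Recomputed tag = 01ee; claimed = 01ee → match.

valid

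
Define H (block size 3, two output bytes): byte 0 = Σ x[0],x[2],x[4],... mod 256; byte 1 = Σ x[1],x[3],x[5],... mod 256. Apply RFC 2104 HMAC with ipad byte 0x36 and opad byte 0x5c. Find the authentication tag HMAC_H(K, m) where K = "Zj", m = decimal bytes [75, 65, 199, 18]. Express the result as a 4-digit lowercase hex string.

Key "Zj" = 5a 6a is 2 bytes ≤ B = 3; zero-pad to 3 bytes: K' = 5a 6a 00.
K' ⊕ ipad = 6c 5c 36.  K' ⊕ opad = 06 36 5c.
Inner input = (K'⊕ipad) ∥ m = 6c 5c 36 ∥ 4b 41 c7 12.
Inner hash: even-index sum = 245 mod 256 = 245; odd-index sum = 366 mod 256 = 110 → f5 6e.
Outer input = (K'⊕opad) ∥ inner = 06 36 5c ∥ f5 6e.
Outer hash (tag): even-index sum = 208 mod 256 = 208; odd-index sum = 299 mod 256 = 43 → d0 2b.

d02b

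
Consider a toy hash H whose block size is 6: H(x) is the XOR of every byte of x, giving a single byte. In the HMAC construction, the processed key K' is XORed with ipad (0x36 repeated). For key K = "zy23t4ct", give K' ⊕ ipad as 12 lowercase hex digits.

Key "zy23t4ct" = 7a 79 32 33 74 34 63 74 is 8 bytes > B = 6, so hash it first: H(key) = 55, then zero-pad to 6 bytes: K' = 55 00 00 00 00 00.
XOR each byte with 0x36: 55⊕36=63, 00⊕36=36, 00⊕36=36, 00⊕36=36, 00⊕36=36, 00⊕36=36.

633636363636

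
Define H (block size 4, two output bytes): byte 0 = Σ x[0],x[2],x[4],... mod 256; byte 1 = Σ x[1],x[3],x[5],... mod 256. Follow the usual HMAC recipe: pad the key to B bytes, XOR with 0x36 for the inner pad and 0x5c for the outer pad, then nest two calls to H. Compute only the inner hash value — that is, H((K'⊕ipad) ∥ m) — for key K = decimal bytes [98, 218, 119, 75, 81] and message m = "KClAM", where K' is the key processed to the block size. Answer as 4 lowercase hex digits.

Key decimal bytes [98, 218, 119, 75, 81] = 62 da 77 4b 51 is 5 bytes > B = 4, so hash it first: H(key) = 2a 25, then zero-pad to 4 bytes: K' = 2a 25 00 00.
K' ⊕ ipad = 1c 13 36 36.
Inner input = 1c 13 36 36 ∥ 4b 43 6c 41 4d.
Inner hash: even-index sum = 342 mod 256 = 86; odd-index sum = 205 mod 256 = 205 → 56 cd.

56cd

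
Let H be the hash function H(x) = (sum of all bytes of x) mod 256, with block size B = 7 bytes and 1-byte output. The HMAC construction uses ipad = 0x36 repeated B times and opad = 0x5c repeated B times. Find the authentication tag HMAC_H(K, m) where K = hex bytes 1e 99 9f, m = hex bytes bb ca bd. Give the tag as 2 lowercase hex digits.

Key hex bytes 1e 99 9f is 3 bytes ≤ B = 7; zero-pad to 7 bytes: K' = 1e 99 9f 00 00 00 00.
K' ⊕ ipad = 28 af a9 36 36 36 36.  K' ⊕ opad = 42 c5 c3 5c 5c 5c 5c.
Inner input = (K'⊕ipad) ∥ m = 28 af a9 36 36 36 36 ∥ bb ca bd.
Inner hash: sum = 40+175+169+54+54+54+54+187+202+189 = 1178; mod 256 = 154 → 9a.
Outer input = (K'⊕opad) ∥ inner = 42 c5 c3 5c 5c 5c 5c ∥ 9a.
Outer hash (tag): sum = 66+197+195+92+92+92+92+154 = 980; mod 256 = 212 → d4.

d4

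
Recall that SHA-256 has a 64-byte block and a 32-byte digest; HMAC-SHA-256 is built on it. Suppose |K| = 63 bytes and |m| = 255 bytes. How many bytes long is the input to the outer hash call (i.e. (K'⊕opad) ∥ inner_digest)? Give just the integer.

Key is 63 ≤ 64 bytes, zero-padded: |K'| = 64.
Outer input = (K'⊕opad) ∥ H(inner) → 64 + 32 = 96 bytes.

96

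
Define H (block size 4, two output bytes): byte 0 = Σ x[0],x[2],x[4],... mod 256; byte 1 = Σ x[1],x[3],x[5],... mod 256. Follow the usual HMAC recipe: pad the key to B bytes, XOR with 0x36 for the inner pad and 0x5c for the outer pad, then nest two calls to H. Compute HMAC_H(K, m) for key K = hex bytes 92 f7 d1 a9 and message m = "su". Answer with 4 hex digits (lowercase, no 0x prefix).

5975

Key hex bytes 92 f7 d1 a9 is exactly B = 4 bytes: K' = 92 f7 d1 a9.
K' ⊕ ipad = a4 c1 e7 9f.  K' ⊕ opad = ce ab 8d f5.
Inner input = (K'⊕ipad) ∥ m = a4 c1 e7 9f ∥ 73 75.
Inner hash: even-index sum = 510 mod 256 = 254; odd-index sum = 469 mod 256 = 213 → fe d5.
Outer input = (K'⊕opad) ∥ inner = ce ab 8d f5 ∥ fe d5.
Outer hash (tag): even-index sum = 601 mod 256 = 89; odd-index sum = 629 mod 256 = 117 → 59 75.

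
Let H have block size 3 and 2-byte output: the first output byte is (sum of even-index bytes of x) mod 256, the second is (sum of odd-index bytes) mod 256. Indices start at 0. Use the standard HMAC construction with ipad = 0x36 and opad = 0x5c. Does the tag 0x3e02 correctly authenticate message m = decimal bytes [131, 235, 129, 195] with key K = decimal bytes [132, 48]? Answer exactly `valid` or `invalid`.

valid

Key decimal bytes [132, 48] = 84 30 is 2 bytes ≤ B = 3; zero-pad to 3 bytes: K' = 84 30 00.
K' ⊕ ipad = b2 06 36; K' ⊕ opad = d8 6c 5c.
Inner hash: even-index sum = 662 mod 256 = 150; odd-index sum = 266 mod 256 = 10 → 96 0a.
Outer hash (recomputed tag): even-index sum = 318 mod 256 = 62; odd-index sum = 258 mod 256 = 2 → 3e 02.
Recomputed tag = 3e02; claimed = 3e02 → match.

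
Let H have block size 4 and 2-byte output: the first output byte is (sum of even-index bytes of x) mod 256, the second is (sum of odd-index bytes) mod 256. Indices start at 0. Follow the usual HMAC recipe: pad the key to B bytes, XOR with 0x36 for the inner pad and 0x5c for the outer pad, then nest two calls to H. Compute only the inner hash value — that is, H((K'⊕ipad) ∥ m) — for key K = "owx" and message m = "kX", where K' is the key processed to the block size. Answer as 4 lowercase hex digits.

Key "owx" = 6f 77 78 is 3 bytes ≤ B = 4; zero-pad to 4 bytes: K' = 6f 77 78 00.
K' ⊕ ipad = 59 41 4e 36.
Inner input = 59 41 4e 36 ∥ 6b 58.
Inner hash: even-index sum = 274 mod 256 = 18; odd-index sum = 207 mod 256 = 207 → 12 cf.

12cf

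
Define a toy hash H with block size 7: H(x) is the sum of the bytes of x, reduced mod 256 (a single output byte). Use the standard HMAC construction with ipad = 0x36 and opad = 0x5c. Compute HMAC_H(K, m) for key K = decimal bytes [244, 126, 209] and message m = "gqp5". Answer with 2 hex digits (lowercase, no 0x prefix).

0d

Key decimal bytes [244, 126, 209] = f4 7e d1 is 3 bytes ≤ B = 7; zero-pad to 7 bytes: K' = f4 7e d1 00 00 00 00.
K' ⊕ ipad = c2 48 e7 36 36 36 36.  K' ⊕ opad = a8 22 8d 5c 5c 5c 5c.
Inner input = (K'⊕ipad) ∥ m = c2 48 e7 36 36 36 36 ∥ 67 71 70 35.
Inner hash: sum = 194+72+231+54+54+54+54+103+113+112+53 = 1094; mod 256 = 70 → 46.
Outer input = (K'⊕opad) ∥ inner = a8 22 8d 5c 5c 5c 5c ∥ 46.
Outer hash (tag): sum = 168+34+141+92+92+92+92+70 = 781; mod 256 = 13 → 0d.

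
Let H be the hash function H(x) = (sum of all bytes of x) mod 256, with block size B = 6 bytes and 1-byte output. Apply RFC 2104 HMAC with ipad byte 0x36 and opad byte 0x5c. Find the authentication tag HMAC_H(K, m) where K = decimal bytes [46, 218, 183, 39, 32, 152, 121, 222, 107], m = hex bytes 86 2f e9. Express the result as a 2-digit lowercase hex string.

Key decimal bytes [46, 218, 183, 39, 32, 152, 121, 222, 107] = 2e da b7 27 20 98 79 de 6b is 9 bytes > B = 6, so hash it first: H(key) = 60, then zero-pad to 6 bytes: K' = 60 00 00 00 00 00.
K' ⊕ ipad = 56 36 36 36 36 36.  K' ⊕ opad = 3c 5c 5c 5c 5c 5c.
Inner input = (K'⊕ipad) ∥ m = 56 36 36 36 36 36 ∥ 86 2f e9.
Inner hash: sum = 86+54+54+54+54+54+134+47+233 = 770; mod 256 = 2 → 02.
Outer input = (K'⊕opad) ∥ inner = 3c 5c 5c 5c 5c 5c ∥ 02.
Outer hash (tag): sum = 60+92+92+92+92+92+2 = 522; mod 256 = 10 → 0a.

0a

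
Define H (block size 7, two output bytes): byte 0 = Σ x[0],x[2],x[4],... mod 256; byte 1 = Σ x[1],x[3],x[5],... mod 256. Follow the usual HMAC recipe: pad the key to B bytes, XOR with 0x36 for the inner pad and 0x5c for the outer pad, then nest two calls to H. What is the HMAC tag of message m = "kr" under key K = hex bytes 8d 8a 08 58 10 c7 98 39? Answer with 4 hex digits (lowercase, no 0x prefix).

Key hex bytes 8d 8a 08 58 10 c7 98 39 is 8 bytes > B = 7, so hash it first: H(key) = 3d e2, then zero-pad to 7 bytes: K' = 3d e2 00 00 00 00 00.
K' ⊕ ipad = 0b d4 36 36 36 36 36.  K' ⊕ opad = 61 be 5c 5c 5c 5c 5c.
Inner input = (K'⊕ipad) ∥ m = 0b d4 36 36 36 36 36 ∥ 6b 72.
Inner hash: even-index sum = 287 mod 256 = 31; odd-index sum = 427 mod 256 = 171 → 1f ab.
Outer input = (K'⊕opad) ∥ inner = 61 be 5c 5c 5c 5c 5c ∥ 1f ab.
Outer hash (tag): even-index sum = 544 mod 256 = 32; odd-index sum = 405 mod 256 = 149 → 20 95.

2095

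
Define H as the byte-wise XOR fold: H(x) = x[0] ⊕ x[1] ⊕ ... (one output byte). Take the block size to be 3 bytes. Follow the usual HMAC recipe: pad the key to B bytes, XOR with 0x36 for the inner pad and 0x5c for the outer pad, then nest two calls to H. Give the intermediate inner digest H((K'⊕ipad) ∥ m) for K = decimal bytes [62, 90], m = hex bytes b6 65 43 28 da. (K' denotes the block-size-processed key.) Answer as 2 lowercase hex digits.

Key decimal bytes [62, 90] = 3e 5a is 2 bytes ≤ B = 3; zero-pad to 3 bytes: K' = 3e 5a 00.
K' ⊕ ipad = 08 6c 36.
Inner input = 08 6c 36 ∥ b6 65 43 28 da.
Inner hash: XOR 08⊕6c⊕36⊕b6⊕65⊕43⊕28⊕da = 30.

30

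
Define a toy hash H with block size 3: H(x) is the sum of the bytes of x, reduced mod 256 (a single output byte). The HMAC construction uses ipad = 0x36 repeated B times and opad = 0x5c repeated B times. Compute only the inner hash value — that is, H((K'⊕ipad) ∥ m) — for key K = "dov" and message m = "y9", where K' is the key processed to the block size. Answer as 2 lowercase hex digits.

Key "dov" = 64 6f 76 is exactly B = 3 bytes: K' = 64 6f 76.
K' ⊕ ipad = 52 59 40.
Inner input = 52 59 40 ∥ 79 39.
Inner hash: sum = 82+89+64+121+57 = 413; mod 256 = 157 → 9d.

9d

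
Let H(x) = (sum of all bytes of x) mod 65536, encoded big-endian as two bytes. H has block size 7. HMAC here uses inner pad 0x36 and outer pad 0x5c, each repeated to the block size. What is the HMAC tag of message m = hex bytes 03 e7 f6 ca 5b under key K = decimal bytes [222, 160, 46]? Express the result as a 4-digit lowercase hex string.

Key decimal bytes [222, 160, 46] = de a0 2e is 3 bytes ≤ B = 7; zero-pad to 7 bytes: K' = de a0 2e 00 00 00 00.
K' ⊕ ipad = e8 96 18 36 36 36 36.  K' ⊕ opad = 82 fc 72 5c 5c 5c 5c.
Inner input = (K'⊕ipad) ∥ m = e8 96 18 36 36 36 36 ∥ 03 e7 f6 ca 5b.
Inner hash: sum = 232+150+24+54+54+54+54+3+231+246+202+91 = 1395 → 05 73.
Outer input = (K'⊕opad) ∥ inner = 82 fc 72 5c 5c 5c 5c ∥ 05 73.
Outer hash (tag): sum = 130+252+114+92+92+92+92+5+115 = 984 → 03 d8.

03d8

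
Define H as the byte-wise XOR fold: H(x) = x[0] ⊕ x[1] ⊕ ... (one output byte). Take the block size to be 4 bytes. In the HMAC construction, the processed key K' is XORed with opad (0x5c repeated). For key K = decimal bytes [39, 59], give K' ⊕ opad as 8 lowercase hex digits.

Key decimal bytes [39, 59] = 27 3b is 2 bytes ≤ B = 4; zero-pad to 4 bytes: K' = 27 3b 00 00.
XOR each byte with 0x5c: 27⊕5c=7b, 3b⊕5c=67, 00⊕5c=5c, 00⊕5c=5c.

7b675c5c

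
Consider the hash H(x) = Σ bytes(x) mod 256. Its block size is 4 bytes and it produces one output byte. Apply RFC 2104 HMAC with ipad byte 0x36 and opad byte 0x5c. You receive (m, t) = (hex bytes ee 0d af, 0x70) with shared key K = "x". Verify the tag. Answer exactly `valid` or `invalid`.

Key "x" = 78 is 1 byte ≤ B = 4; zero-pad to 4 bytes: K' = 78 00 00 00.
K' ⊕ ipad = 4e 36 36 36; K' ⊕ opad = 24 5c 5c 5c.
Inner hash: sum = 78+54+54+54+238+13+175 = 666; mod 256 = 154 → 9a.
Outer hash (recomputed tag): sum = 36+92+92+92+154 = 466; mod 256 = 210 → d2.
Recomputed tag = d2; claimed = 70 → mismatch.

invalid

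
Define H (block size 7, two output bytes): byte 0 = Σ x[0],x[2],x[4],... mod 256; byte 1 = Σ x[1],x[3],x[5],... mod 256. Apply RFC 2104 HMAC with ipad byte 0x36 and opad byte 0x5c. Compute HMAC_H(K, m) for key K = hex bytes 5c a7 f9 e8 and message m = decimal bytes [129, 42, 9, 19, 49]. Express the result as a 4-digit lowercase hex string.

Key hex bytes 5c a7 f9 e8 is 4 bytes ≤ B = 7; zero-pad to 7 bytes: K' = 5c a7 f9 e8 00 00 00.
K' ⊕ ipad = 6a 91 cf de 36 36 36.  K' ⊕ opad = 00 fb a5 b4 5c 5c 5c.
Inner input = (K'⊕ipad) ∥ m = 6a 91 cf de 36 36 36 ∥ 81 2a 09 13 31.
Inner hash: even-index sum = 482 mod 256 = 226; odd-index sum = 608 mod 256 = 96 → e2 60.
Outer input = (K'⊕opad) ∥ inner = 00 fb a5 b4 5c 5c 5c ∥ e2 60.
Outer hash (tag): even-index sum = 445 mod 256 = 189; odd-index sum = 749 mod 256 = 237 → bd ed.

bded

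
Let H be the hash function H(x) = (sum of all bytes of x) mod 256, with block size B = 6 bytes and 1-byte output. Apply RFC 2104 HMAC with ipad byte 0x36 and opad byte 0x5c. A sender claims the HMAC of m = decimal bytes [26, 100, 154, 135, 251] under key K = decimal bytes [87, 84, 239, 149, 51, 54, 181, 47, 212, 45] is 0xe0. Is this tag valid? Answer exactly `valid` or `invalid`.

valid

Key decimal bytes [87, 84, 239, 149, 51, 54, 181, 47, 212, 45] = 57 54 ef 95 33 36 b5 2f d4 2d is 10 bytes > B = 6, so hash it first: H(key) = 7d, then zero-pad to 6 bytes: K' = 7d 00 00 00 00 00.
K' ⊕ ipad = 4b 36 36 36 36 36; K' ⊕ opad = 21 5c 5c 5c 5c 5c.
Inner hash: sum = 75+54+54+54+54+54+26+100+154+135+251 = 1011; mod 256 = 243 → f3.
Outer hash (recomputed tag): sum = 33+92+92+92+92+92+243 = 736; mod 256 = 224 → e0.
Recomputed tag = e0; claimed = e0 → match.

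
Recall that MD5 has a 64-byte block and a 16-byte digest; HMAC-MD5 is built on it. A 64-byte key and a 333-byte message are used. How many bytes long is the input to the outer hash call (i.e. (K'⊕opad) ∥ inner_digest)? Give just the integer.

Key is 64 ≤ 64 bytes, zero-padded: |K'| = 64.
Outer input = (K'⊕opad) ∥ H(inner) → 64 + 16 = 80 bytes.

80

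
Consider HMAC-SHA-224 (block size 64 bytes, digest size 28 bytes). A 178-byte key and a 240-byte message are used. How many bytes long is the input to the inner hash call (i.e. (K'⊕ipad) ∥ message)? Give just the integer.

Key is 178 > 64 bytes, so it is hashed to 28 bytes then zero-padded to 64: |K'| = 64.
Inner input = (K'⊕ipad) ∥ m → 64 + 240 = 304 bytes.

304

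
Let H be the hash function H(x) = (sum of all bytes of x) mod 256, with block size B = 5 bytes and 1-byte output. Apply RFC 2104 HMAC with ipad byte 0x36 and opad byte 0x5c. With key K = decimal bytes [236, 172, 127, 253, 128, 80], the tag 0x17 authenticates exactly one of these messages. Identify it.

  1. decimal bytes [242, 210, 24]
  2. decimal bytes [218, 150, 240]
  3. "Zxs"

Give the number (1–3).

Key decimal bytes [236, 172, 127, 253, 128, 80] = ec ac 7f fd 80 50 is 6 bytes > B = 5, so hash it first: H(key) = e4, then zero-pad to 5 bytes: K' = e4 00 00 00 00.
K' ⊕ ipad = d2 36 36 36 36; K' ⊕ opad = b8 5c 5c 5c 5c.
m1: inner = H(d2 36 36 36 36 f2 d2 18) = 86; tag = H(b8 5c 5c 5c 5c 86) = ae
m2: inner = H(d2 36 36 36 36 da 96 f0) = 0a; tag = H(b8 5c 5c 5c 5c 0a) = 32
m3: inner = H(d2 36 36 36 36 5a 78 73) = ef; tag = H(b8 5c 5c 5c 5c ef) = 17 ← matches

3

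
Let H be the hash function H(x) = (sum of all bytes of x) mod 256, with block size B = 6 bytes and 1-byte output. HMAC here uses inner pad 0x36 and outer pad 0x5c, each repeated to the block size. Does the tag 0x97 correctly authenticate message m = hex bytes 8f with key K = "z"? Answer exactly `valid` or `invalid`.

invalid

Key "z" = 7a is 1 byte ≤ B = 6; zero-pad to 6 bytes: K' = 7a 00 00 00 00 00.
K' ⊕ ipad = 4c 36 36 36 36 36; K' ⊕ opad = 26 5c 5c 5c 5c 5c.
Inner hash: sum = 76+54+54+54+54+54+143 = 489; mod 256 = 233 → e9.
Outer hash (recomputed tag): sum = 38+92+92+92+92+92+233 = 731; mod 256 = 219 → db.
Recomputed tag = db; claimed = 97 → mismatch.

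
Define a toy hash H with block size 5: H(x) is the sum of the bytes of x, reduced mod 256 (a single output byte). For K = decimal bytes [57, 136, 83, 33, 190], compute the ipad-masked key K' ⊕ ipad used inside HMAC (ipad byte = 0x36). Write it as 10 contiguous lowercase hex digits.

Key decimal bytes [57, 136, 83, 33, 190] = 39 88 53 21 be is exactly B = 5 bytes: K' = 39 88 53 21 be.
XOR each byte with 0x36: 39⊕36=0f, 88⊕36=be, 53⊕36=65, 21⊕36=17, be⊕36=88.

0fbe651788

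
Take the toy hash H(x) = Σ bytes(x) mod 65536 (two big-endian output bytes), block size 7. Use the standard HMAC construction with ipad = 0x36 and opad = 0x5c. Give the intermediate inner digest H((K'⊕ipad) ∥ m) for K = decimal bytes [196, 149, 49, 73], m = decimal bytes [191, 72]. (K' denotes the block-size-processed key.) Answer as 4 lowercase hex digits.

03c4

Key decimal bytes [196, 149, 49, 73] = c4 95 31 49 is 4 bytes ≤ B = 7; zero-pad to 7 bytes: K' = c4 95 31 49 00 00 00.
K' ⊕ ipad = f2 a3 07 7f 36 36 36.
Inner input = f2 a3 07 7f 36 36 36 ∥ bf 48.
Inner hash: sum = 242+163+7+127+54+54+54+191+72 = 964 → 03 c4.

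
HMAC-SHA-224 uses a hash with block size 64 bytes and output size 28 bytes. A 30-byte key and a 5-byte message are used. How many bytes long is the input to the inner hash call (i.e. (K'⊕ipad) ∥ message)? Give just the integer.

69

Key is 30 ≤ 64 bytes, zero-padded: |K'| = 64.
Inner input = (K'⊕ipad) ∥ m → 64 + 5 = 69 bytes.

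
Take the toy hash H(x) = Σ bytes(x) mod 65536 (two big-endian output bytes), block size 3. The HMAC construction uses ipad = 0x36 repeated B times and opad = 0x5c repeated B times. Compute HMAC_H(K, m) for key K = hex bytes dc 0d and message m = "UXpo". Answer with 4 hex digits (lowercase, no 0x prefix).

Key hex bytes dc 0d is 2 bytes ≤ B = 3; zero-pad to 3 bytes: K' = dc 0d 00.
K' ⊕ ipad = ea 3b 36.  K' ⊕ opad = 80 51 5c.
Inner input = (K'⊕ipad) ∥ m = ea 3b 36 ∥ 55 58 70 6f.
Inner hash: sum = 234+59+54+85+88+112+111 = 743 → 02 e7.
Outer input = (K'⊕opad) ∥ inner = 80 51 5c ∥ 02 e7.
Outer hash (tag): sum = 128+81+92+2+231 = 534 → 02 16.

0216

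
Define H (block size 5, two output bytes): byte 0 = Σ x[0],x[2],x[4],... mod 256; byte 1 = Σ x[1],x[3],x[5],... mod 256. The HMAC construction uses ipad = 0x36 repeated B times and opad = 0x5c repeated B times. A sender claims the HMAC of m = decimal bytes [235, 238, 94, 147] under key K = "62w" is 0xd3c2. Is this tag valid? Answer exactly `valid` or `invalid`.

invalid

Key "62w" = 36 32 77 is 3 bytes ≤ B = 5; zero-pad to 5 bytes: K' = 36 32 77 00 00.
K' ⊕ ipad = 00 04 41 36 36; K' ⊕ opad = 6a 6e 2b 5c 5c.
Inner hash: even-index sum = 504 mod 256 = 248; odd-index sum = 387 mod 256 = 131 → f8 83.
Outer hash (recomputed tag): even-index sum = 372 mod 256 = 116; odd-index sum = 450 mod 256 = 194 → 74 c2.
Recomputed tag = 74c2; claimed = d3c2 → mismatch.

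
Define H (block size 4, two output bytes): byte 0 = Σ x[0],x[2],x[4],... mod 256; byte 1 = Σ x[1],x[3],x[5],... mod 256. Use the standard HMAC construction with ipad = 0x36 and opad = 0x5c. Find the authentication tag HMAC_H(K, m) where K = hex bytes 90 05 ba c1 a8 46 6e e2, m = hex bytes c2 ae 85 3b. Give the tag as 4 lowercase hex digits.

Key hex bytes 90 05 ba c1 a8 46 6e e2 is 8 bytes > B = 4, so hash it first: H(key) = 60 ee, then zero-pad to 4 bytes: K' = 60 ee 00 00.
K' ⊕ ipad = 56 d8 36 36.  K' ⊕ opad = 3c b2 5c 5c.
Inner input = (K'⊕ipad) ∥ m = 56 d8 36 36 ∥ c2 ae 85 3b.
Inner hash: even-index sum = 467 mod 256 = 211; odd-index sum = 503 mod 256 = 247 → d3 f7.
Outer input = (K'⊕opad) ∥ inner = 3c b2 5c 5c ∥ d3 f7.
Outer hash (tag): even-index sum = 363 mod 256 = 107; odd-index sum = 517 mod 256 = 5 → 6b 05.

6b05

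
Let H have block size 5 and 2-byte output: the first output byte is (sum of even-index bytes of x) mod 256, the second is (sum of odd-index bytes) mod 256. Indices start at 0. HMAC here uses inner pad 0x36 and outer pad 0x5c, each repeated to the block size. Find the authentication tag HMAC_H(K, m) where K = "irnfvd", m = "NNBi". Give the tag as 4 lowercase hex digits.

Key "irnfvd" = 69 72 6e 66 76 64 is 6 bytes > B = 5, so hash it first: H(key) = 4d 3c, then zero-pad to 5 bytes: K' = 4d 3c 00 00 00.
K' ⊕ ipad = 7b 0a 36 36 36.  K' ⊕ opad = 11 60 5c 5c 5c.
Inner input = (K'⊕ipad) ∥ m = 7b 0a 36 36 36 ∥ 4e 4e 42 69.
Inner hash: even-index sum = 414 mod 256 = 158; odd-index sum = 208 mod 256 = 208 → 9e d0.
Outer input = (K'⊕opad) ∥ inner = 11 60 5c 5c 5c ∥ 9e d0.
Outer hash (tag): even-index sum = 409 mod 256 = 153; odd-index sum = 346 mod 256 = 90 → 99 5a.

995a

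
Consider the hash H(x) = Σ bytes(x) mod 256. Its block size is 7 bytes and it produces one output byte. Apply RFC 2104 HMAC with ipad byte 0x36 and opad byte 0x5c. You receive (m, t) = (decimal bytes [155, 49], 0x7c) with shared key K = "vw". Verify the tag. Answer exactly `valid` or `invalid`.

Key "vw" = 76 77 is 2 bytes ≤ B = 7; zero-pad to 7 bytes: K' = 76 77 00 00 00 00 00.
K' ⊕ ipad = 40 41 36 36 36 36 36; K' ⊕ opad = 2a 2b 5c 5c 5c 5c 5c.
Inner hash: sum = 64+65+54+54+54+54+54+155+49 = 603; mod 256 = 91 → 5b.
Outer hash (recomputed tag): sum = 42+43+92+92+92+92+92+91 = 636; mod 256 = 124 → 7c.
Recomputed tag = 7c; claimed = 7c → match.

valid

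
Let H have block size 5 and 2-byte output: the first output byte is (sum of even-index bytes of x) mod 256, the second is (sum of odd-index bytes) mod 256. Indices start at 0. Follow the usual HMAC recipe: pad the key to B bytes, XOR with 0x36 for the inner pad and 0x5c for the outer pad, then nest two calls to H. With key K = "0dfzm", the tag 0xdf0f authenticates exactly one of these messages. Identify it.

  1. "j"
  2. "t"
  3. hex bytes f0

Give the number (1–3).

Key "0dfzm" = 30 64 66 7a 6d is exactly B = 5 bytes: K' = 30 64 66 7a 6d.
K' ⊕ ipad = 06 52 50 4c 5b; K' ⊕ opad = 6c 38 3a 26 31.
m1: inner = H(06 52 50 4c 5b 6a) = b1 08; tag = H(6c 38 3a 26 31 b1 08) = df0f ← matches
m2: inner = H(06 52 50 4c 5b 74) = b1 12; tag = H(6c 38 3a 26 31 b1 12) = e90f
m3: inner = H(06 52 50 4c 5b f0) = b1 8e; tag = H(6c 38 3a 26 31 b1 8e) = 650f

1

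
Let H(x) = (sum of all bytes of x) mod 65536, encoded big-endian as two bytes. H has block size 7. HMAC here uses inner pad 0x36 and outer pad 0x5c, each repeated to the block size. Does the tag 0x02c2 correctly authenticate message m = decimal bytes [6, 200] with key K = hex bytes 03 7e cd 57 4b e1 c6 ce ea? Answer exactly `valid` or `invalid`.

Key hex bytes 03 7e cd 57 4b e1 c6 ce ea is 9 bytes > B = 7, so hash it first: H(key) = 05 4f, then zero-pad to 7 bytes: K' = 05 4f 00 00 00 00 00.
K' ⊕ ipad = 33 79 36 36 36 36 36; K' ⊕ opad = 59 13 5c 5c 5c 5c 5c.
Inner hash: sum = 51+121+54+54+54+54+54+6+200 = 648 → 02 88.
Outer hash (recomputed tag): sum = 89+19+92+92+92+92+92+2+136 = 706 → 02 c2.
Recomputed tag = 02c2; claimed = 02c2 → match.

valid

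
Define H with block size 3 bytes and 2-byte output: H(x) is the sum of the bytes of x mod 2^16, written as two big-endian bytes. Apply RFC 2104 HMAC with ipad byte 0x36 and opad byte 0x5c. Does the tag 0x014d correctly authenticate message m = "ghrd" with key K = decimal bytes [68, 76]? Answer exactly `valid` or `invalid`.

valid

Key decimal bytes [68, 76] = 44 4c is 2 bytes ≤ B = 3; zero-pad to 3 bytes: K' = 44 4c 00.
K' ⊕ ipad = 72 7a 36; K' ⊕ opad = 18 10 5c.
Inner hash: sum = 114+122+54+103+104+114+100 = 711 → 02 c7.
Outer hash (recomputed tag): sum = 24+16+92+2+199 = 333 → 01 4d.
Recomputed tag = 014d; claimed = 014d → match.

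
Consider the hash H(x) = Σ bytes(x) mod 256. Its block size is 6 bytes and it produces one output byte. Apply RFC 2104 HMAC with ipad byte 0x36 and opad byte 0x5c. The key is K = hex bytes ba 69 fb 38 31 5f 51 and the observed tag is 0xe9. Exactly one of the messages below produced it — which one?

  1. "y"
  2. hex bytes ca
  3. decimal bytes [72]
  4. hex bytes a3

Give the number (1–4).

4

Key hex bytes ba 69 fb 38 31 5f 51 is 7 bytes > B = 6, so hash it first: H(key) = 37, then zero-pad to 6 bytes: K' = 37 00 00 00 00 00.
K' ⊕ ipad = 01 36 36 36 36 36; K' ⊕ opad = 6b 5c 5c 5c 5c 5c.
m1: inner = H(01 36 36 36 36 36 79) = 88; tag = H(6b 5c 5c 5c 5c 5c 88) = bf
m2: inner = H(01 36 36 36 36 36 ca) = d9; tag = H(6b 5c 5c 5c 5c 5c d9) = 10
m3: inner = H(01 36 36 36 36 36 48) = 57; tag = H(6b 5c 5c 5c 5c 5c 57) = 8e
m4: inner = H(01 36 36 36 36 36 a3) = b2; tag = H(6b 5c 5c 5c 5c 5c b2) = e9 ← matches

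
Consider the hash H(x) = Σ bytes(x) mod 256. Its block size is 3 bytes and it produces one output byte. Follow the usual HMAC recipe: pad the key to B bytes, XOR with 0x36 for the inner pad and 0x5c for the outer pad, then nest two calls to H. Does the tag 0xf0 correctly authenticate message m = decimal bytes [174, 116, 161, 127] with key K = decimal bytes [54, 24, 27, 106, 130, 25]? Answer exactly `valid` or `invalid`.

valid

Key decimal bytes [54, 24, 27, 106, 130, 25] = 36 18 1b 6a 82 19 is 6 bytes > B = 3, so hash it first: H(key) = 6e, then zero-pad to 3 bytes: K' = 6e 00 00.
K' ⊕ ipad = 58 36 36; K' ⊕ opad = 32 5c 5c.
Inner hash: sum = 88+54+54+174+116+161+127 = 774; mod 256 = 6 → 06.
Outer hash (recomputed tag): sum = 50+92+92+6 = 240 → f0.
Recomputed tag = f0; claimed = f0 → match.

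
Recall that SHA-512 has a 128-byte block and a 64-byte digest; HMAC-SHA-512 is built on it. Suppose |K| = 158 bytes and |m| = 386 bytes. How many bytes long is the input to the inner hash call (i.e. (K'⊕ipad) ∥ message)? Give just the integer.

Key is 158 > 128 bytes, so it is hashed to 64 bytes then zero-padded to 128: |K'| = 128.
Inner input = (K'⊕ipad) ∥ m → 128 + 386 = 514 bytes.

514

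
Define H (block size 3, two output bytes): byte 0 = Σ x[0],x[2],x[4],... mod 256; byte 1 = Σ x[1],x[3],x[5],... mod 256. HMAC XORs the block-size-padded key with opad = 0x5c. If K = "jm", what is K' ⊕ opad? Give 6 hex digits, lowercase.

Key "jm" = 6a 6d is 2 bytes ≤ B = 3; zero-pad to 3 bytes: K' = 6a 6d 00.
XOR each byte with 0x5c: 6a⊕5c=36, 6d⊕5c=31, 00⊕5c=5c.

36315c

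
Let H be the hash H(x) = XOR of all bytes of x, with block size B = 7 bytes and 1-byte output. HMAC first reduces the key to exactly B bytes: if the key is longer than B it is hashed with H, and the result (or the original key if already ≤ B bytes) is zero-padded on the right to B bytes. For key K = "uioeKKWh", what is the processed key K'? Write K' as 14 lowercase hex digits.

29000000000000

|K| = 8 > B = 7, so first hash the key.
H(K): XOR 75⊕69⊕6f⊕65⊕4b⊕4b⊕57⊕68 = 29.
Zero-pad H(K) = 29 to 7 bytes: K' = 29 00 00 00 00 00 00.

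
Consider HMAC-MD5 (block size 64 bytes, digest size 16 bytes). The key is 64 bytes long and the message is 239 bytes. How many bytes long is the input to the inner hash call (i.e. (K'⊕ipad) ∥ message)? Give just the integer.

303

Key is 64 ≤ 64 bytes, zero-padded: |K'| = 64.
Inner input = (K'⊕ipad) ∥ m → 64 + 239 = 303 bytes.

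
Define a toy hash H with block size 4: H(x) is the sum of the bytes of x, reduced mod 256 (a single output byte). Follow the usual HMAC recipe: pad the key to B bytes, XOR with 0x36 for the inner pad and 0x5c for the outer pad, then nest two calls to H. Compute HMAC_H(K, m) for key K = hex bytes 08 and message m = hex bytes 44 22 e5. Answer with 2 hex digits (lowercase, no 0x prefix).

Key hex bytes 08 is 1 byte ≤ B = 4; zero-pad to 4 bytes: K' = 08 00 00 00.
K' ⊕ ipad = 3e 36 36 36.  K' ⊕ opad = 54 5c 5c 5c.
Inner input = (K'⊕ipad) ∥ m = 3e 36 36 36 ∥ 44 22 e5.
Inner hash: sum = 62+54+54+54+68+34+229 = 555; mod 256 = 43 → 2b.
Outer input = (K'⊕opad) ∥ inner = 54 5c 5c 5c ∥ 2b.
Outer hash (tag): sum = 84+92+92+92+43 = 403; mod 256 = 147 → 93.

93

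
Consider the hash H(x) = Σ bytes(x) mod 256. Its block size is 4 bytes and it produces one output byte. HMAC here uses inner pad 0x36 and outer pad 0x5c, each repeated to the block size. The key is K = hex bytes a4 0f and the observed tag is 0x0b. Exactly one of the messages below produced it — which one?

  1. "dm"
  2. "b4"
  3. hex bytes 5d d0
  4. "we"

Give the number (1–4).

Key hex bytes a4 0f is 2 bytes ≤ B = 4; zero-pad to 4 bytes: K' = a4 0f 00 00.
K' ⊕ ipad = 92 39 36 36; K' ⊕ opad = f8 53 5c 5c.
m1: inner = H(92 39 36 36 64 6d) = 08; tag = H(f8 53 5c 5c 08) = 0b ← matches
m2: inner = H(92 39 36 36 62 34) = cd; tag = H(f8 53 5c 5c cd) = d0
m3: inner = H(92 39 36 36 5d d0) = 64; tag = H(f8 53 5c 5c 64) = 67
m4: inner = H(92 39 36 36 77 65) = 13; tag = H(f8 53 5c 5c 13) = 16

1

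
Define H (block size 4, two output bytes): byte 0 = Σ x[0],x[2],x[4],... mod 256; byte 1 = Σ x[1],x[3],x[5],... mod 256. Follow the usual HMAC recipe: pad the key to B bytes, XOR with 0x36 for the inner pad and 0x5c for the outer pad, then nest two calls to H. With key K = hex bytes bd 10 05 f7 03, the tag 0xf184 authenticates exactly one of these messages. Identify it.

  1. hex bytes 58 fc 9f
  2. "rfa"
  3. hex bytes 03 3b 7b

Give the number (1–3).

Key hex bytes bd 10 05 f7 03 is 5 bytes > B = 4, so hash it first: H(key) = c5 07, then zero-pad to 4 bytes: K' = c5 07 00 00.
K' ⊕ ipad = f3 31 36 36; K' ⊕ opad = 99 5b 5c 5c.
m1: inner = H(f3 31 36 36 58 fc 9f) = 20 63; tag = H(99 5b 5c 5c 20 63) = 151a
m2: inner = H(f3 31 36 36 72 66 61) = fc cd; tag = H(99 5b 5c 5c fc cd) = f184 ← matches
m3: inner = H(f3 31 36 36 03 3b 7b) = a7 a2; tag = H(99 5b 5c 5c a7 a2) = 9c59

2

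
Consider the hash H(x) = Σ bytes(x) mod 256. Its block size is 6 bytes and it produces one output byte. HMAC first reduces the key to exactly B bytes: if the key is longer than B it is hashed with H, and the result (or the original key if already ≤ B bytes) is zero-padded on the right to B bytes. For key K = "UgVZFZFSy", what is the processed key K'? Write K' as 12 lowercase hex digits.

1e0000000000

|K| = 9 > B = 6, so first hash the key.
H(K): sum = 85+103+86+90+70+90+70+83+121 = 798; mod 256 = 30 → 1e.
Zero-pad H(K) = 1e to 6 bytes: K' = 1e 00 00 00 00 00.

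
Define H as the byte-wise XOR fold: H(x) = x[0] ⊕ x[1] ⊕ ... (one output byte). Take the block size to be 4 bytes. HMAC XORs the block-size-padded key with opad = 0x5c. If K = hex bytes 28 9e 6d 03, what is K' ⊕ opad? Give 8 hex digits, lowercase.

Key hex bytes 28 9e 6d 03 is exactly B = 4 bytes: K' = 28 9e 6d 03.
XOR each byte with 0x5c: 28⊕5c=74, 9e⊕5c=c2, 6d⊕5c=31, 03⊕5c=5f.

74c2315f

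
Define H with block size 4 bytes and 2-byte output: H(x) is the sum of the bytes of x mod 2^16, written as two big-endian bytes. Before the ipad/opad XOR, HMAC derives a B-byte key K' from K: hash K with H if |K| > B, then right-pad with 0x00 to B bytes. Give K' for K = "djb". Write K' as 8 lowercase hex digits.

646a6200

Key "djb" = 64 6a 62 is 3 bytes ≤ B = 4; zero-pad to 4 bytes: K' = 64 6a 62 00.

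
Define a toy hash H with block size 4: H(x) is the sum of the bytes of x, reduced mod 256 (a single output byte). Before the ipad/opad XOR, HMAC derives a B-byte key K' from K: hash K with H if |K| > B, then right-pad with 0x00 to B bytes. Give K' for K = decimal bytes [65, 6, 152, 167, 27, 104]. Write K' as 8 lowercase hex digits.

09000000

|K| = 6 > B = 4, so first hash the key.
H(K): sum = 65+6+152+167+27+104 = 521; mod 256 = 9 → 09.
Zero-pad H(K) = 09 to 4 bytes: K' = 09 00 00 00.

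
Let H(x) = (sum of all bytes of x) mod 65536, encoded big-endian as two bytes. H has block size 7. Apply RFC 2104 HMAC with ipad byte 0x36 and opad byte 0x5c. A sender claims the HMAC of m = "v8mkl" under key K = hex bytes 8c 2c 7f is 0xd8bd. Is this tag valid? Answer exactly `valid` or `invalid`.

Key hex bytes 8c 2c 7f is 3 bytes ≤ B = 7; zero-pad to 7 bytes: K' = 8c 2c 7f 00 00 00 00.
K' ⊕ ipad = ba 1a 49 36 36 36 36; K' ⊕ opad = d0 70 23 5c 5c 5c 5c.
Inner hash: sum = 186+26+73+54+54+54+54+118+56+109+107+108 = 999 → 03 e7.
Outer hash (recomputed tag): sum = 208+112+35+92+92+92+92+3+231 = 957 → 03 bd.
Recomputed tag = 03bd; claimed = d8bd → mismatch.

invalid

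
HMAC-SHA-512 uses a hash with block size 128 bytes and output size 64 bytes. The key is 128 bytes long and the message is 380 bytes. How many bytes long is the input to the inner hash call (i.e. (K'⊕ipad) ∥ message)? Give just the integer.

Key is 128 ≤ 128 bytes, zero-padded: |K'| = 128.
Inner input = (K'⊕ipad) ∥ m → 128 + 380 = 508 bytes.

508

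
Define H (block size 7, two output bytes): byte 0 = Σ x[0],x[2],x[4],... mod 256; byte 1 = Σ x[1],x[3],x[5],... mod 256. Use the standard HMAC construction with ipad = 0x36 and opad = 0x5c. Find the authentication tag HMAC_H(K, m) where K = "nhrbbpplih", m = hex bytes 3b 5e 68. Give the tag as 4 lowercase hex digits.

Key "nhrbbpplih" = 6e 68 72 62 62 70 70 6c 69 68 is 10 bytes > B = 7, so hash it first: H(key) = 1b 0e, then zero-pad to 7 bytes: K' = 1b 0e 00 00 00 00 00.
K' ⊕ ipad = 2d 38 36 36 36 36 36.  K' ⊕ opad = 47 52 5c 5c 5c 5c 5c.
Inner input = (K'⊕ipad) ∥ m = 2d 38 36 36 36 36 36 ∥ 3b 5e 68.
Inner hash: even-index sum = 301 mod 256 = 45; odd-index sum = 327 mod 256 = 71 → 2d 47.
Outer input = (K'⊕opad) ∥ inner = 47 52 5c 5c 5c 5c 5c ∥ 2d 47.
Outer hash (tag): even-index sum = 418 mod 256 = 162; odd-index sum = 311 mod 256 = 55 → a2 37.

a237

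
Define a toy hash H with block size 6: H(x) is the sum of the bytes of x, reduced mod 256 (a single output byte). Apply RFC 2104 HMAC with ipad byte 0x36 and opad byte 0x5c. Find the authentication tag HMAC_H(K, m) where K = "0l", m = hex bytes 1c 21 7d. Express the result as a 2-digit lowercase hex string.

fe

Key "0l" = 30 6c is 2 bytes ≤ B = 6; zero-pad to 6 bytes: K' = 30 6c 00 00 00 00.
K' ⊕ ipad = 06 5a 36 36 36 36.  K' ⊕ opad = 6c 30 5c 5c 5c 5c.
Inner input = (K'⊕ipad) ∥ m = 06 5a 36 36 36 36 ∥ 1c 21 7d.
Inner hash: sum = 6+90+54+54+54+54+28+33+125 = 498; mod 256 = 242 → f2.
Outer input = (K'⊕opad) ∥ inner = 6c 30 5c 5c 5c 5c ∥ f2.
Outer hash (tag): sum = 108+48+92+92+92+92+242 = 766; mod 256 = 254 → fe.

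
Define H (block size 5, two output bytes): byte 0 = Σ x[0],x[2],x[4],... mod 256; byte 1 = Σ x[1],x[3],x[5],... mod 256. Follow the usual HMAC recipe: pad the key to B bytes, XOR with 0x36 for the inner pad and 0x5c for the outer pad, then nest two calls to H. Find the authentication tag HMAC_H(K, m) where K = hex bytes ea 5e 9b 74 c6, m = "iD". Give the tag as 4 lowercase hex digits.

Key hex bytes ea 5e 9b 74 c6 is exactly B = 5 bytes: K' = ea 5e 9b 74 c6.
K' ⊕ ipad = dc 68 ad 42 f0.  K' ⊕ opad = b6 02 c7 28 9a.
Inner input = (K'⊕ipad) ∥ m = dc 68 ad 42 f0 ∥ 69 44.
Inner hash: even-index sum = 701 mod 256 = 189; odd-index sum = 275 mod 256 = 19 → bd 13.
Outer input = (K'⊕opad) ∥ inner = b6 02 c7 28 9a ∥ bd 13.
Outer hash (tag): even-index sum = 554 mod 256 = 42; odd-index sum = 231 mod 256 = 231 → 2a e7.

2ae7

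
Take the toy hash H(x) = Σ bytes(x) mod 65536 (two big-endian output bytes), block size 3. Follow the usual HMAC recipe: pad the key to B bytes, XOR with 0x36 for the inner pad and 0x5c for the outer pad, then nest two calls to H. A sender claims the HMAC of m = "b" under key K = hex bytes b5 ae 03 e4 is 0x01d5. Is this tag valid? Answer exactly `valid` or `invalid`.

Key hex bytes b5 ae 03 e4 is 4 bytes > B = 3, so hash it first: H(key) = 02 4a, then zero-pad to 3 bytes: K' = 02 4a 00.
K' ⊕ ipad = 34 7c 36; K' ⊕ opad = 5e 16 5c.
Inner hash: sum = 52+124+54+98 = 328 → 01 48.
Outer hash (recomputed tag): sum = 94+22+92+1+72 = 281 → 01 19.
Recomputed tag = 0119; claimed = 01d5 → mismatch.

invalid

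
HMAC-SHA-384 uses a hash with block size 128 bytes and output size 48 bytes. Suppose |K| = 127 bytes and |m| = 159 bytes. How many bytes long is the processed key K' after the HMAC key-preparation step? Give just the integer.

Key is 127 ≤ 128 bytes, zero-padded: |K'| = 128.

128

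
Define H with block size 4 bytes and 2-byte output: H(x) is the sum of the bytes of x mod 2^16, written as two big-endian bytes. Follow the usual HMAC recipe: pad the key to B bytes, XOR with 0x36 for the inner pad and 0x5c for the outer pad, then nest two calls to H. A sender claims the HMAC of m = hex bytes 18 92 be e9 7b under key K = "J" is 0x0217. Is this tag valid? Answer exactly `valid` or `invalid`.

Key "J" = 4a is 1 byte ≤ B = 4; zero-pad to 4 bytes: K' = 4a 00 00 00.
K' ⊕ ipad = 7c 36 36 36; K' ⊕ opad = 16 5c 5c 5c.
Inner hash: sum = 124+54+54+54+24+146+190+233+123 = 1002 → 03 ea.
Outer hash (recomputed tag): sum = 22+92+92+92+3+234 = 535 → 02 17.
Recomputed tag = 0217; claimed = 0217 → match.

valid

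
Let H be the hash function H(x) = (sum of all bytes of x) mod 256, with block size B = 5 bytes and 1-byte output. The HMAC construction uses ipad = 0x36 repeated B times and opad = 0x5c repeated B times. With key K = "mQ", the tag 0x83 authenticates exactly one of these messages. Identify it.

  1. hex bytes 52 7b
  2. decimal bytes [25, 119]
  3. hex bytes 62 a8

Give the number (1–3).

1

Key "mQ" = 6d 51 is 2 bytes ≤ B = 5; zero-pad to 5 bytes: K' = 6d 51 00 00 00.
K' ⊕ ipad = 5b 67 36 36 36; K' ⊕ opad = 31 0d 5c 5c 5c.
m1: inner = H(5b 67 36 36 36 52 7b) = 31; tag = H(31 0d 5c 5c 5c 31) = 83 ← matches
m2: inner = H(5b 67 36 36 36 19 77) = f4; tag = H(31 0d 5c 5c 5c f4) = 46
m3: inner = H(5b 67 36 36 36 62 a8) = 6e; tag = H(31 0d 5c 5c 5c 6e) = c0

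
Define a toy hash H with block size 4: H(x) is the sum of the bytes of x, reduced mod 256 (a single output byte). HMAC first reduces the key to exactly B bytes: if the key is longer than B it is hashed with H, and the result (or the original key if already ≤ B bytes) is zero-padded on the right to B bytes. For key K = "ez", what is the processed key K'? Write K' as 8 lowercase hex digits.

657a0000

Key "ez" = 65 7a is 2 bytes ≤ B = 4; zero-pad to 4 bytes: K' = 65 7a 00 00.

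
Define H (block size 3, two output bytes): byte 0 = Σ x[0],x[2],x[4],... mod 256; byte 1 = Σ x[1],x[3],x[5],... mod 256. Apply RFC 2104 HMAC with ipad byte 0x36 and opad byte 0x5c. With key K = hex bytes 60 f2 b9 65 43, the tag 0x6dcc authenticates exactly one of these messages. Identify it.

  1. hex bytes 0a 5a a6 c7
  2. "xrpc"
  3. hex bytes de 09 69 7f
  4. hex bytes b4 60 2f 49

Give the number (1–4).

Key hex bytes 60 f2 b9 65 43 is 5 bytes > B = 3, so hash it first: H(key) = 5c 57, then zero-pad to 3 bytes: K' = 5c 57 00.
K' ⊕ ipad = 6a 61 36; K' ⊕ opad = 00 0b 5c.
m1: inner = H(6a 61 36 0a 5a a6 c7) = c1 11; tag = H(00 0b 5c c1 11) = 6dcc ← matches
m2: inner = H(6a 61 36 78 72 70 63) = 75 49; tag = H(00 0b 5c 75 49) = a580
m3: inner = H(6a 61 36 de 09 69 7f) = 28 a8; tag = H(00 0b 5c 28 a8) = 0433
m4: inner = H(6a 61 36 b4 60 2f 49) = 49 44; tag = H(00 0b 5c 49 44) = a054

1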